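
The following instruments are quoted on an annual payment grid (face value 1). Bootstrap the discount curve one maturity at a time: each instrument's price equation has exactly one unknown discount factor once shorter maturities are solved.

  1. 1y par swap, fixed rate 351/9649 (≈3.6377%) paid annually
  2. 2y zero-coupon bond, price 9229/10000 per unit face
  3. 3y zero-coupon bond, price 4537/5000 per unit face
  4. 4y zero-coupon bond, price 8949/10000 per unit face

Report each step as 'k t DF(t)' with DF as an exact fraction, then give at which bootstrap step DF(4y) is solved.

step 1 [1y] swap r/1=351/9649: DF=(1 − 351/9649·(0))/(1+351/9649) = 9649/10000 ≈ 0.964900
step 2 [2y] zero: DF = P = 9229/10000 ≈ 0.922900
step 3 [3y] zero: DF = P = 4537/5000 ≈ 0.907400
step 4 [4y] zero: DF = P = 8949/10000 ≈ 0.894900

1 1 9649/10000
2 2 9229/10000
3 3 4537/5000
4 4 8949/10000
DF(4y) is solved at step 4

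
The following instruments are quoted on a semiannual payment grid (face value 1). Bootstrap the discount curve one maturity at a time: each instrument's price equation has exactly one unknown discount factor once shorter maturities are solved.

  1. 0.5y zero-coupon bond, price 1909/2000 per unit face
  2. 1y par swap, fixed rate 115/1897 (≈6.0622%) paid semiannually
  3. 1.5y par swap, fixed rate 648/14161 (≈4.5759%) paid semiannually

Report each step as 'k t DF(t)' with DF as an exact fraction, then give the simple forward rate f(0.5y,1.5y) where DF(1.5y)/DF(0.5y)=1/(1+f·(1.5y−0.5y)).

1 1/2 1909/2000
2 1 377/400
3 3/2 1169/1250
f(0.5y,1.5y) = ((1909/2000)/(1169/1250) − 1)/(1) = 193/9352 ≈ 2.0637%

step 1 [0.5y] zero: DF = P = 1909/2000 ≈ 0.954500
step 2 [1y] swap r/2=115/3794: DF=(1 − 115/3794·(0.954500))/(1+115/3794) = 377/400 ≈ 0.942500
step 3 [1.5y] swap r/2=324/14161: DF=(1 − 324/14161·(0.954500+0.942500))/(1+324/14161) = 1169/1250 ≈ 0.935200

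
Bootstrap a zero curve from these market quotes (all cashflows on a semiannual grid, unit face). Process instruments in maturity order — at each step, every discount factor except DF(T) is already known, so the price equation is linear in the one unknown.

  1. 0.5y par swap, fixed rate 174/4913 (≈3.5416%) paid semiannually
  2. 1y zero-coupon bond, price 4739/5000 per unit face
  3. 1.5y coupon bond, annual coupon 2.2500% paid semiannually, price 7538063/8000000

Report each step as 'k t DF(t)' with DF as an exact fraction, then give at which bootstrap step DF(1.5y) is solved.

step 1 [0.5y] swap r/2=87/4913: DF=(1 − 87/4913·(0))/(1+87/4913) = 4913/5000 ≈ 0.982600
step 2 [1y] zero: DF = P = 4739/5000 ≈ 0.947800
step 3 [1.5y] bond c/2=9/800: DF=(7538063/8000000 − 9/800·(0.982600+0.947800))/(1+9/800) = 9103/10000 ≈ 0.910300

1 1/2 4913/5000
2 1 4739/5000
3 3/2 9103/10000
DF(1.5y) is solved at step 3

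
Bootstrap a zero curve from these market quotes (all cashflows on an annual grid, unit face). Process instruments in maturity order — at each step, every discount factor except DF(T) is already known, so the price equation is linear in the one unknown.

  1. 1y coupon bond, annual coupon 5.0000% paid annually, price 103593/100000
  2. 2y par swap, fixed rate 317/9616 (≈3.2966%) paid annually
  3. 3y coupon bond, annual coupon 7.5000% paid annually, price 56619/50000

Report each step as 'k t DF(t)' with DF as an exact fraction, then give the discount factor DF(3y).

step 1 [1y] bond c/1=1/20: DF=(103593/100000 − 1/20·(0))/(1+1/20) = 4933/5000 ≈ 0.986600
step 2 [2y] swap r/1=317/9616: DF=(1 − 317/9616·(0.986600))/(1+317/9616) = 4683/5000 ≈ 0.936600
step 3 [3y] bond c/1=3/40: DF=(56619/50000 − 3/40·(0.986600+0.936600))/(1+3/40) = 1149/1250 ≈ 0.919200

1 1 4933/5000
2 2 4683/5000
3 3 1149/1250
DF(3y) = 1149/1250 ≈ 0.919200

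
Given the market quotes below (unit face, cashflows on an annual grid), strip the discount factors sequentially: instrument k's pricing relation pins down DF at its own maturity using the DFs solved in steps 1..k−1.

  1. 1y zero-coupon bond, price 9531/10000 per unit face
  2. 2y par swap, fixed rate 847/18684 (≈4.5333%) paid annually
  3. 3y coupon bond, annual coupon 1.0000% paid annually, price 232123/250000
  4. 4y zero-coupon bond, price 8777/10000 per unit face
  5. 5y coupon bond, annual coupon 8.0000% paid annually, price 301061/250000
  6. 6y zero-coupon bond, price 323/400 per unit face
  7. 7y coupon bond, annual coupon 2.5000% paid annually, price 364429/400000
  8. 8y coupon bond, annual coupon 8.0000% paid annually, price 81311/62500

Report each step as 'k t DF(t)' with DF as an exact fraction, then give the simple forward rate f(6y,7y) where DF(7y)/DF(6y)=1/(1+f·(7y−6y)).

step 1 [1y] zero: DF = P = 9531/10000 ≈ 0.953100
step 2 [2y] swap r/1=847/18684: DF=(1 − 847/18684·(0.953100))/(1+847/18684) = 9153/10000 ≈ 0.915300
step 3 [3y] bond c/1=1/100: DF=(232123/250000 − 1/100·(0.953100+0.915300))/(1+1/100) = 563/625 ≈ 0.900800
step 4 [4y] zero: DF = P = 8777/10000 ≈ 0.877700
step 5 [5y] bond c/1=2/25: DF=(301061/250000 − 2/25·(0.953100+0.915300+0.900800+0.877700))/(1+2/25) = 8449/10000 ≈ 0.844900
step 6 [6y] zero: DF = P = 323/400 ≈ 0.807500
step 7 [7y] bond c/1=1/40: DF=(364429/400000 − 1/40·(0.953100+0.915300+0.900800+0.877700+0.844900+0.807500))/(1+1/40) = 1899/2500 ≈ 0.759600
step 8 [8y] bond c/1=2/25: DF=(81311/62500 − 2/25·(0.953100+0.915300+0.900800+0.877700+0.844900+0.807500+0.759600))/(1+2/25) = 3779/5000 ≈ 0.755800

1 1 9531/10000
2 2 9153/10000
3 3 563/625
4 4 8777/10000
5 5 8449/10000
6 6 323/400
7 7 1899/2500
8 8 3779/5000
f(6y,7y) = ((323/400)/(1899/2500) − 1)/(1) = 479/7596 ≈ 6.3060%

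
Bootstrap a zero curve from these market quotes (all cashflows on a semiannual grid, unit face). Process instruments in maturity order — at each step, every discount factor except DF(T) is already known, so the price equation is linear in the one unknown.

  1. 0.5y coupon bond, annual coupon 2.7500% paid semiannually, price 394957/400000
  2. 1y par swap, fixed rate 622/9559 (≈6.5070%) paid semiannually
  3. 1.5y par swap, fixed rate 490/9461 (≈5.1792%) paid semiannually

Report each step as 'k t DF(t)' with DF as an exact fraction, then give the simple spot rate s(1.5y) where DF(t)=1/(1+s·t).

1 1/2 487/500
2 1 4689/5000
3 3/2 1853/2000
s(1.5y) = (1/(1853/2000) − 1)/(3/2) = 98/1853 ≈ 5.2887%

step 1 [0.5y] bond c/2=11/800: DF=(394957/400000 − 11/800·(0))/(1+11/800) = 487/500 ≈ 0.974000
step 2 [1y] swap r/2=311/9559: DF=(1 − 311/9559·(0.974000))/(1+311/9559) = 4689/5000 ≈ 0.937800
step 3 [1.5y] swap r/2=245/9461: DF=(1 − 245/9461·(0.974000+0.937800))/(1+245/9461) = 1853/2000 ≈ 0.926500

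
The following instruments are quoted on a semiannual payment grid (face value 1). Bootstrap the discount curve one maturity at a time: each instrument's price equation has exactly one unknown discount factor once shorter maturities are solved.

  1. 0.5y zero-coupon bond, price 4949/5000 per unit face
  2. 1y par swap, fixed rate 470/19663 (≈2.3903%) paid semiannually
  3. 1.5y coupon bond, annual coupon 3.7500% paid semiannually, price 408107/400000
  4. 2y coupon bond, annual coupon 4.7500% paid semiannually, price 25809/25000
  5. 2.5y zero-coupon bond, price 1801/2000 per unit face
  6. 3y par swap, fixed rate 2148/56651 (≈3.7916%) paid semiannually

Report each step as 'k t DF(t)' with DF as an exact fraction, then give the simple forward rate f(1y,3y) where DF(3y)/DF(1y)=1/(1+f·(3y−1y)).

1 1/2 4949/5000
2 1 1953/2000
3 3/2 9653/10000
4 2 2351/2500
5 5/2 1801/2000
6 3 4463/5000
f(1y,3y) = ((1953/2000)/(4463/5000) − 1)/(2) = 839/17852 ≈ 4.6998%

step 1 [0.5y] zero: DF = P = 4949/5000 ≈ 0.989800
step 2 [1y] swap r/2=235/19663: DF=(1 − 235/19663·(0.989800))/(1+235/19663) = 1953/2000 ≈ 0.976500
step 3 [1.5y] bond c/2=3/160: DF=(408107/400000 − 3/160·(0.989800+0.976500))/(1+3/160) = 9653/10000 ≈ 0.965300
step 4 [2y] bond c/2=19/800: DF=(25809/25000 − 19/800·(0.989800+0.976500+0.965300))/(1+19/800) = 2351/2500 ≈ 0.940400
step 5 [2.5y] zero: DF = P = 1801/2000 ≈ 0.900500
step 6 [3y] swap r/2=1074/56651: DF=(1 − 1074/56651·(0.989800+0.976500+0.965300+0.940400+0.900500))/(1+1074/56651) = 4463/5000 ≈ 0.892600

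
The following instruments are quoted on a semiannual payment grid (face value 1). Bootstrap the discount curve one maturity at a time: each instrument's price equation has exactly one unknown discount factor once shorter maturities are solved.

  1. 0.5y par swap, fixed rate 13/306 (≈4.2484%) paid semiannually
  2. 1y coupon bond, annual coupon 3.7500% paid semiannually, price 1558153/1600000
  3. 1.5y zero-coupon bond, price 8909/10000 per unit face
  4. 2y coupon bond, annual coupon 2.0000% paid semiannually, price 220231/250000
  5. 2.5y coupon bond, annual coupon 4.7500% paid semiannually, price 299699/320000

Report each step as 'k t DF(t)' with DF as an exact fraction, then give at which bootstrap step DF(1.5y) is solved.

step 1 [0.5y] swap r/2=13/612: DF=(1 − 13/612·(0))/(1+13/612) = 612/625 ≈ 0.979200
step 2 [1y] bond c/2=3/160: DF=(1558153/1600000 − 3/160·(0.979200))/(1+3/160) = 9379/10000 ≈ 0.937900
step 3 [1.5y] zero: DF = P = 8909/10000 ≈ 0.890900
step 4 [2y] bond c/2=1/100: DF=(220231/250000 − 1/100·(0.979200+0.937900+0.890900))/(1+1/100) = 2111/2500 ≈ 0.844400
step 5 [2.5y] bond c/2=19/800: DF=(299699/320000 − 19/800·(0.979200+0.937900+0.890900+0.844400))/(1+19/800) = 8301/10000 ≈ 0.830100

1 1/2 612/625
2 1 9379/10000
3 3/2 8909/10000
4 2 2111/2500
5 5/2 8301/10000
DF(1.5y) is solved at step 3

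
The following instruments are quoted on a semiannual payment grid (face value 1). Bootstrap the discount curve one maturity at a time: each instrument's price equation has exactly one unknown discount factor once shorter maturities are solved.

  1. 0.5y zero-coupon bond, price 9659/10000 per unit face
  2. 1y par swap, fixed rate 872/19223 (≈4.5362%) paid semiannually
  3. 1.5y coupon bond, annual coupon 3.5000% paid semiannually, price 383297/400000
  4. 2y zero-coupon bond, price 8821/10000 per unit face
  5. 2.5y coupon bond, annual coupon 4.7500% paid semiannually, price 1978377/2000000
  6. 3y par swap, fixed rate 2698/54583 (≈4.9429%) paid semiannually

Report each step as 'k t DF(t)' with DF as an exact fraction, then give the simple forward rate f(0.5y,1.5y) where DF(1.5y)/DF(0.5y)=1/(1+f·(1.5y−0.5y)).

1 1/2 9659/10000
2 1 2391/2500
3 3/2 9087/10000
4 2 8821/10000
5 5/2 8801/10000
6 3 8651/10000
f(0.5y,1.5y) = ((9659/10000)/(9087/10000) − 1)/(1) = 44/699 ≈ 6.2947%

step 1 [0.5y] zero: DF = P = 9659/10000 ≈ 0.965900
step 2 [1y] swap r/2=436/19223: DF=(1 − 436/19223·(0.965900))/(1+436/19223) = 2391/2500 ≈ 0.956400
step 3 [1.5y] bond c/2=7/400: DF=(383297/400000 − 7/400·(0.965900+0.956400))/(1+7/400) = 9087/10000 ≈ 0.908700
step 4 [2y] zero: DF = P = 8821/10000 ≈ 0.882100
step 5 [2.5y] bond c/2=19/800: DF=(1978377/2000000 − 19/800·(0.965900+0.956400+0.908700+0.882100))/(1+19/800) = 8801/10000 ≈ 0.880100
step 6 [3y] swap r/2=1349/54583: DF=(1 − 1349/54583·(0.965900+0.956400+0.908700+0.882100+0.880100))/(1+1349/54583) = 8651/10000 ≈ 0.865100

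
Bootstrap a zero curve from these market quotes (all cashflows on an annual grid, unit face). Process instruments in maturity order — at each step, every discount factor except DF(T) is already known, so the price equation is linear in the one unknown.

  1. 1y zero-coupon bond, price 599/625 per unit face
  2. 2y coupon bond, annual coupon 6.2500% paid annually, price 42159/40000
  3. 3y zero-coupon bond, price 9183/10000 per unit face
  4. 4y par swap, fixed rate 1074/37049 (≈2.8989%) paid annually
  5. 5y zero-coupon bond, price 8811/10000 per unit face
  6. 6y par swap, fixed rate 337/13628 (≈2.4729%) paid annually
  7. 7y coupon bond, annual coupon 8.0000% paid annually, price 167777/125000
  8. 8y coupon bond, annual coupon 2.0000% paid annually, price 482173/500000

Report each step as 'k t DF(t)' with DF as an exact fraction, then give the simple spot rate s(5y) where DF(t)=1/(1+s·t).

1 1 599/625
2 2 2339/2500
3 3 9183/10000
4 4 4463/5000
5 5 8811/10000
6 6 2163/2500
7 7 839/1000
8 8 8221/10000
s(5y) = (1/(8811/10000) − 1)/(5) = 1189/44055 ≈ 2.6989%

step 1 [1y] zero: DF = P = 599/625 ≈ 0.958400
step 2 [2y] bond c/1=1/16: DF=(42159/40000 − 1/16·(0.958400))/(1+1/16) = 2339/2500 ≈ 0.935600
step 3 [3y] zero: DF = P = 9183/10000 ≈ 0.918300
step 4 [4y] swap r/1=1074/37049: DF=(1 − 1074/37049·(0.958400+0.935600+0.918300))/(1+1074/37049) = 4463/5000 ≈ 0.892600
step 5 [5y] zero: DF = P = 8811/10000 ≈ 0.881100
step 6 [6y] swap r/1=337/13628: DF=(1 − 337/13628·(0.958400+0.935600+0.918300+0.892600+0.881100))/(1+337/13628) = 2163/2500 ≈ 0.865200
step 7 [7y] bond c/1=2/25: DF=(167777/125000 − 2/25·(0.958400+0.935600+0.918300+0.892600+0.881100+0.865200))/(1+2/25) = 839/1000 ≈ 0.839000
step 8 [8y] bond c/1=1/50: DF=(482173/500000 − 1/50·(0.958400+0.935600+0.918300+0.892600+0.881100+0.865200+0.839000))/(1+1/50) = 8221/10000 ≈ 0.822100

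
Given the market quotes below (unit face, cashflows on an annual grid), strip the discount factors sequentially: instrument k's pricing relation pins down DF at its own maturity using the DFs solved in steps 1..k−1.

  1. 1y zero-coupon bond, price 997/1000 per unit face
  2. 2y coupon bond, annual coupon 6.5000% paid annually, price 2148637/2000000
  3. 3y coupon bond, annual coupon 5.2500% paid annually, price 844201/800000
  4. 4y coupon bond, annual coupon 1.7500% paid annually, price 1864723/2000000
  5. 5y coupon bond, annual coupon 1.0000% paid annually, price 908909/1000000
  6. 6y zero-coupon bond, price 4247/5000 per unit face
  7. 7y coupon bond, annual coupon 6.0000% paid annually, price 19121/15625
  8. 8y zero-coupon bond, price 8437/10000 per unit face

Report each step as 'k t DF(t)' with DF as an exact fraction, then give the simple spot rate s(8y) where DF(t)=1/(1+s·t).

step 1 [1y] zero: DF = P = 997/1000 ≈ 0.997000
step 2 [2y] bond c/1=13/200: DF=(2148637/2000000 − 13/200·(0.997000))/(1+13/200) = 9479/10000 ≈ 0.947900
step 3 [3y] bond c/1=21/400: DF=(844201/800000 − 21/400·(0.997000+0.947900))/(1+21/400) = 566/625 ≈ 0.905600
step 4 [4y] bond c/1=7/400: DF=(1864723/2000000 − 7/400·(0.997000+0.947900+0.905600))/(1+7/400) = 8673/10000 ≈ 0.867300
step 5 [5y] bond c/1=1/100: DF=(908909/1000000 − 1/100·(0.997000+0.947900+0.905600+0.867300))/(1+1/100) = 8631/10000 ≈ 0.863100
step 6 [6y] zero: DF = P = 4247/5000 ≈ 0.849400
step 7 [7y] bond c/1=3/50: DF=(19121/15625 − 3/50·(0.997000+0.947900+0.905600+0.867300+0.863100+0.849400))/(1+3/50) = 8471/10000 ≈ 0.847100
step 8 [8y] zero: DF = P = 8437/10000 ≈ 0.843700

1 1 997/1000
2 2 9479/10000
3 3 566/625
4 4 8673/10000
5 5 8631/10000
6 6 4247/5000
7 7 8471/10000
8 8 8437/10000
s(8y) = (1/(8437/10000) − 1)/(8) = 1563/67496 ≈ 2.3157%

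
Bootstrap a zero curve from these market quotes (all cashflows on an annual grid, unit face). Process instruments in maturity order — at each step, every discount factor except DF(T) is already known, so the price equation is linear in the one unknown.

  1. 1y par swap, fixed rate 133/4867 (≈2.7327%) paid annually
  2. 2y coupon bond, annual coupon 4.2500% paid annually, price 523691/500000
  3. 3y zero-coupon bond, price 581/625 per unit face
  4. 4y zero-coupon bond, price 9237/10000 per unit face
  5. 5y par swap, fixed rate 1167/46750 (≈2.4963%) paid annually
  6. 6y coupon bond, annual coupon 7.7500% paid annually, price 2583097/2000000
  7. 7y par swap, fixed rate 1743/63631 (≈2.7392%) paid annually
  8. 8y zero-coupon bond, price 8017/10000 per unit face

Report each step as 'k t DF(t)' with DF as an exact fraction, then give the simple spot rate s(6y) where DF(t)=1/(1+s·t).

1 1 4867/5000
2 2 193/200
3 3 581/625
4 4 9237/10000
5 5 8833/10000
6 6 539/625
7 7 8257/10000
8 8 8017/10000
s(6y) = (1/(539/625) − 1)/(6) = 43/1617 ≈ 2.6592%

step 1 [1y] swap r/1=133/4867: DF=(1 − 133/4867·(0))/(1+133/4867) = 4867/5000 ≈ 0.973400
step 2 [2y] bond c/1=17/400: DF=(523691/500000 − 17/400·(0.973400))/(1+17/400) = 193/200 ≈ 0.965000
step 3 [3y] zero: DF = P = 581/625 ≈ 0.929600
step 4 [4y] zero: DF = P = 9237/10000 ≈ 0.923700
step 5 [5y] swap r/1=1167/46750: DF=(1 − 1167/46750·(0.973400+0.965000+0.929600+0.923700))/(1+1167/46750) = 8833/10000 ≈ 0.883300
step 6 [6y] bond c/1=31/400: DF=(2583097/2000000 − 31/400·(0.973400+0.965000+0.929600+0.923700+0.883300))/(1+31/400) = 539/625 ≈ 0.862400
step 7 [7y] swap r/1=1743/63631: DF=(1 − 1743/63631·(0.973400+0.965000+0.929600+0.923700+0.883300+0.862400))/(1+1743/63631) = 8257/10000 ≈ 0.825700
step 8 [8y] zero: DF = P = 8017/10000 ≈ 0.801700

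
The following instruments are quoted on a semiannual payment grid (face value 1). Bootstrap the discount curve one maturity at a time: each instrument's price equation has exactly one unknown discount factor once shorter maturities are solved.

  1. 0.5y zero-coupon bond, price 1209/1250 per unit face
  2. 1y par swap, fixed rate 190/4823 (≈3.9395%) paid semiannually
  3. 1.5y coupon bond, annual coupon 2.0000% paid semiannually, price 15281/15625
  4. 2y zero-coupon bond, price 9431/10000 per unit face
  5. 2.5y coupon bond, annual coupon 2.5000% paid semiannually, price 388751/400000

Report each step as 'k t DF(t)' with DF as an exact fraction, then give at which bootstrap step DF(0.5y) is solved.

step 1 [0.5y] zero: DF = P = 1209/1250 ≈ 0.967200
step 2 [1y] swap r/2=95/4823: DF=(1 − 95/4823·(0.967200))/(1+95/4823) = 481/500 ≈ 0.962000
step 3 [1.5y] bond c/2=1/100: DF=(15281/15625 − 1/100·(0.967200+0.962000))/(1+1/100) = 2373/2500 ≈ 0.949200
step 4 [2y] zero: DF = P = 9431/10000 ≈ 0.943100
step 5 [2.5y] bond c/2=1/80: DF=(388751/400000 − 1/80·(0.967200+0.962000+0.949200+0.943100))/(1+1/80) = 9127/10000 ≈ 0.912700

1 1/2 1209/1250
2 1 481/500
3 3/2 2373/2500
4 2 9431/10000
5 5/2 9127/10000
DF(0.5y) is solved at step 1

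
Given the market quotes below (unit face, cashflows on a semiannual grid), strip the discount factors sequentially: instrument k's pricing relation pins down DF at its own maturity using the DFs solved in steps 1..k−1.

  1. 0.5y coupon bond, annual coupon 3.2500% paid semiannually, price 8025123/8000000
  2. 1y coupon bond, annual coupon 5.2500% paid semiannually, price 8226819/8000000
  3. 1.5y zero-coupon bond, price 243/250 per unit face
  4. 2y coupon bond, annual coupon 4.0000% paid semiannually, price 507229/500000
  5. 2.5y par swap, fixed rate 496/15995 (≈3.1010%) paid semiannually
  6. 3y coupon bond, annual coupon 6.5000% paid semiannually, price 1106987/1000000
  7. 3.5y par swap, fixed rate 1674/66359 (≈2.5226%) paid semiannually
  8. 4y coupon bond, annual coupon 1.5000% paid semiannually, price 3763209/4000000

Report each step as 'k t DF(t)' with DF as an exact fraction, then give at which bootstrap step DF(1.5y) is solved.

1 1/2 9871/10000
2 1 1221/1250
3 3/2 243/250
4 2 937/1000
5 5/2 1157/1250
6 3 9211/10000
7 7/2 9163/10000
8 4 2211/2500
DF(1.5y) is solved at step 3

step 1 [0.5y] bond c/2=13/800: DF=(8025123/8000000 − 13/800·(0))/(1+13/800) = 9871/10000 ≈ 0.987100
step 2 [1y] bond c/2=21/800: DF=(8226819/8000000 − 21/800·(0.987100))/(1+21/800) = 1221/1250 ≈ 0.976800
step 3 [1.5y] zero: DF = P = 243/250 ≈ 0.972000
step 4 [2y] bond c/2=1/50: DF=(507229/500000 − 1/50·(0.987100+0.976800+0.972000))/(1+1/50) = 937/1000 ≈ 0.937000
step 5 [2.5y] swap r/2=248/15995: DF=(1 − 248/15995·(0.987100+0.976800+0.972000+0.937000))/(1+248/15995) = 1157/1250 ≈ 0.925600
step 6 [3y] bond c/2=13/400: DF=(1106987/1000000 − 13/400·(0.987100+0.976800+0.972000+0.937000+0.925600))/(1+13/400) = 9211/10000 ≈ 0.921100
step 7 [3.5y] swap r/2=837/66359: DF=(1 − 837/66359·(0.987100+0.976800+0.972000+0.937000+0.925600+0.921100))/(1+837/66359) = 9163/10000 ≈ 0.916300
step 8 [4y] bond c/2=3/400: DF=(3763209/4000000 − 3/400·(0.987100+0.976800+0.972000+0.937000+0.925600+0.921100+0.916300))/(1+3/400) = 2211/2500 ≈ 0.884400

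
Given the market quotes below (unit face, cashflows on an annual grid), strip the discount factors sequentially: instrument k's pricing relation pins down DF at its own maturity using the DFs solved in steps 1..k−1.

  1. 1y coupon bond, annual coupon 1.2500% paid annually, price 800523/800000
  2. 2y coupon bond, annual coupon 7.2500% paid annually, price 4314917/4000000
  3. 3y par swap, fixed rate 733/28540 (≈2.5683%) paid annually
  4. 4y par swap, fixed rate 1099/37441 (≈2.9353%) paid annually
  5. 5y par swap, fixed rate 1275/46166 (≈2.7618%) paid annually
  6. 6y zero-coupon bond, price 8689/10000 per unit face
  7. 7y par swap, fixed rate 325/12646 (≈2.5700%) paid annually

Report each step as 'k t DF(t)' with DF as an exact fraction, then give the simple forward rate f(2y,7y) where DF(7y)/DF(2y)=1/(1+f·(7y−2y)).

1 1 9883/10000
2 2 939/1000
3 3 9267/10000
4 4 8901/10000
5 5 349/400
6 6 8689/10000
7 7 67/80
f(2y,7y) = ((939/1000)/(67/80) − 1)/(5) = 203/8375 ≈ 2.4239%

step 1 [1y] bond c/1=1/80: DF=(800523/800000 − 1/80·(0))/(1+1/80) = 9883/10000 ≈ 0.988300
step 2 [2y] bond c/1=29/400: DF=(4314917/4000000 − 29/400·(0.988300))/(1+29/400) = 939/1000 ≈ 0.939000
step 3 [3y] swap r/1=733/28540: DF=(1 − 733/28540·(0.988300+0.939000))/(1+733/28540) = 9267/10000 ≈ 0.926700
step 4 [4y] swap r/1=1099/37441: DF=(1 − 1099/37441·(0.988300+0.939000+0.926700))/(1+1099/37441) = 8901/10000 ≈ 0.890100
step 5 [5y] swap r/1=1275/46166: DF=(1 − 1275/46166·(0.988300+0.939000+0.926700+0.890100))/(1+1275/46166) = 349/400 ≈ 0.872500
step 6 [6y] zero: DF = P = 8689/10000 ≈ 0.868900
step 7 [7y] swap r/1=325/12646: DF=(1 − 325/12646·(0.988300+0.939000+0.926700+0.890100+0.872500+0.868900))/(1+325/12646) = 67/80 ≈ 0.837500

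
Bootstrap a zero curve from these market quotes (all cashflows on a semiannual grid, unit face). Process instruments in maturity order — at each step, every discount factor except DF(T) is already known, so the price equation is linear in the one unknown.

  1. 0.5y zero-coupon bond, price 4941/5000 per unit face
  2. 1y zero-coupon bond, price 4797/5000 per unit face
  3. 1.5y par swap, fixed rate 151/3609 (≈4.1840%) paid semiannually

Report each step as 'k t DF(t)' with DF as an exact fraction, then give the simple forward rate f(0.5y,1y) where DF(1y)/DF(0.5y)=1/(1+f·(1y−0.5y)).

1 1/2 4941/5000
2 1 4797/5000
3 3/2 2349/2500
f(0.5y,1y) = ((4941/5000)/(4797/5000) − 1)/(1/2) = 32/533 ≈ 6.0038%

step 1 [0.5y] zero: DF = P = 4941/5000 ≈ 0.988200
step 2 [1y] zero: DF = P = 4797/5000 ≈ 0.959400
step 3 [1.5y] swap r/2=151/7218: DF=(1 − 151/7218·(0.988200+0.959400))/(1+151/7218) = 2349/2500 ≈ 0.939600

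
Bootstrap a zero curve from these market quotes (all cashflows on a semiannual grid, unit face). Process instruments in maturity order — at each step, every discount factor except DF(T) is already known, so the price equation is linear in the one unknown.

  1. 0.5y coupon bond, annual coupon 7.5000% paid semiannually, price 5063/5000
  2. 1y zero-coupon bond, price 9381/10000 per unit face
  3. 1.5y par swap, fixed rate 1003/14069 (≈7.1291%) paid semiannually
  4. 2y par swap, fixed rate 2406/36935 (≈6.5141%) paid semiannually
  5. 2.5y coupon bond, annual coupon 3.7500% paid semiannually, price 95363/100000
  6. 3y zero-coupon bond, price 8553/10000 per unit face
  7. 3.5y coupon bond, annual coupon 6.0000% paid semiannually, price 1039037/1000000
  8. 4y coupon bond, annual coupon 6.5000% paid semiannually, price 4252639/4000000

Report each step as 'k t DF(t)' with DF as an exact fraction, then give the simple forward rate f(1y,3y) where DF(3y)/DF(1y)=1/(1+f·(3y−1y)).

1 1/2 122/125
2 1 9381/10000
3 3/2 8997/10000
4 2 8797/10000
5 5/2 8681/10000
6 3 8553/10000
7 7/2 851/1000
8 4 2081/2500
f(1y,3y) = ((9381/10000)/(8553/10000) − 1)/(2) = 138/2851 ≈ 4.8404%

step 1 [0.5y] bond c/2=3/80: DF=(5063/5000 − 3/80·(0))/(1+3/80) = 122/125 ≈ 0.976000
step 2 [1y] zero: DF = P = 9381/10000 ≈ 0.938100
step 3 [1.5y] swap r/2=1003/28138: DF=(1 − 1003/28138·(0.976000+0.938100))/(1+1003/28138) = 8997/10000 ≈ 0.899700
step 4 [2y] swap r/2=1203/36935: DF=(1 − 1203/36935·(0.976000+0.938100+0.899700))/(1+1203/36935) = 8797/10000 ≈ 0.879700
step 5 [2.5y] bond c/2=3/160: DF=(95363/100000 − 3/160·(0.976000+0.938100+0.899700+0.879700))/(1+3/160) = 8681/10000 ≈ 0.868100
step 6 [3y] zero: DF = P = 8553/10000 ≈ 0.855300
step 7 [3.5y] bond c/2=3/100: DF=(1039037/1000000 − 3/100·(0.976000+0.938100+0.899700+0.879700+0.868100+0.855300))/(1+3/100) = 851/1000 ≈ 0.851000
step 8 [4y] bond c/2=13/400: DF=(4252639/4000000 − 13/400·(0.976000+0.938100+0.899700+0.879700+0.868100+0.855300+0.851000))/(1+13/400) = 2081/2500 ≈ 0.832400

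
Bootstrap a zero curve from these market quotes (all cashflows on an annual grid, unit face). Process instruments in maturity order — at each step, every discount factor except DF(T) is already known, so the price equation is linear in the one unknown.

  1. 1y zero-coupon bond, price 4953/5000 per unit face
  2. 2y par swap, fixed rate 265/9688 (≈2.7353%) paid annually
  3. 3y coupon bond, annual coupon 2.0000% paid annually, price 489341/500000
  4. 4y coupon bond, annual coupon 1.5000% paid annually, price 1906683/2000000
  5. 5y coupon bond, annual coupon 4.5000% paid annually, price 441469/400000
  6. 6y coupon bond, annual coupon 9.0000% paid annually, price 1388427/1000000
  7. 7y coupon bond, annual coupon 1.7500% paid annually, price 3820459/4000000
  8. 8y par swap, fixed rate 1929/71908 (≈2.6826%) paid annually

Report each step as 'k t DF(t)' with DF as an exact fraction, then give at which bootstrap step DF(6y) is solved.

1 1 4953/5000
2 2 947/1000
3 3 1843/2000
4 4 897/1000
5 5 559/625
6 6 4449/5000
7 7 4217/5000
8 8 8071/10000
DF(6y) is solved at step 6

step 1 [1y] zero: DF = P = 4953/5000 ≈ 0.990600
step 2 [2y] swap r/1=265/9688: DF=(1 − 265/9688·(0.990600))/(1+265/9688) = 947/1000 ≈ 0.947000
step 3 [3y] bond c/1=1/50: DF=(489341/500000 − 1/50·(0.990600+0.947000))/(1+1/50) = 1843/2000 ≈ 0.921500
step 4 [4y] bond c/1=3/200: DF=(1906683/2000000 − 3/200·(0.990600+0.947000+0.921500))/(1+3/200) = 897/1000 ≈ 0.897000
step 5 [5y] bond c/1=9/200: DF=(441469/400000 − 9/200·(0.990600+0.947000+0.921500+0.897000))/(1+9/200) = 559/625 ≈ 0.894400
step 6 [6y] bond c/1=9/100: DF=(1388427/1000000 − 9/100·(0.990600+0.947000+0.921500+0.897000+0.894400))/(1+9/100) = 4449/5000 ≈ 0.889800
step 7 [7y] bond c/1=7/400: DF=(3820459/4000000 − 7/400·(0.990600+0.947000+0.921500+0.897000+0.894400+0.889800))/(1+7/400) = 4217/5000 ≈ 0.843400
step 8 [8y] swap r/1=1929/71908: DF=(1 − 1929/71908·(0.990600+0.947000+0.921500+0.897000+0.894400+0.889800+0.843400))/(1+1929/71908) = 8071/10000 ≈ 0.807100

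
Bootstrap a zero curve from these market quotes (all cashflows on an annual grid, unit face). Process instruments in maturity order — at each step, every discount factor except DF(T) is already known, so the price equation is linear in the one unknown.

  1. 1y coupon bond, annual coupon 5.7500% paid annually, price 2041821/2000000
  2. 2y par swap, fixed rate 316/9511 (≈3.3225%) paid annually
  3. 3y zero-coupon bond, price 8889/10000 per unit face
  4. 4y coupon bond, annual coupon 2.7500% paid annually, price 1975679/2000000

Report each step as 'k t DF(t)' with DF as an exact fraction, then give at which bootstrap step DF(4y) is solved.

1 1 4827/5000
2 2 1171/1250
3 3 8889/10000
4 4 8867/10000
DF(4y) is solved at step 4

step 1 [1y] bond c/1=23/400: DF=(2041821/2000000 − 23/400·(0))/(1+23/400) = 4827/5000 ≈ 0.965400
step 2 [2y] swap r/1=316/9511: DF=(1 − 316/9511·(0.965400))/(1+316/9511) = 1171/1250 ≈ 0.936800
step 3 [3y] zero: DF = P = 8889/10000 ≈ 0.888900
step 4 [4y] bond c/1=11/400: DF=(1975679/2000000 − 11/400·(0.965400+0.936800+0.888900))/(1+11/400) = 8867/10000 ≈ 0.886700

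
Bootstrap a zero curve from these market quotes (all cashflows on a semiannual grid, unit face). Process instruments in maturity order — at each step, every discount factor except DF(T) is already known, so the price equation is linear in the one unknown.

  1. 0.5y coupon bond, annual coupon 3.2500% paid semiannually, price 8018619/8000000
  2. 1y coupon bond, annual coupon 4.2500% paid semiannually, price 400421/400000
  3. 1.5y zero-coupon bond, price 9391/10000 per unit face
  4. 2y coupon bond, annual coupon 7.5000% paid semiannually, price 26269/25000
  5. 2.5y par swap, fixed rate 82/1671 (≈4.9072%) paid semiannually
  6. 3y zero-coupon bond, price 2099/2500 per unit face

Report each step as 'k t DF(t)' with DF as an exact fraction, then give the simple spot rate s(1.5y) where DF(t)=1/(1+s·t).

step 1 [0.5y] bond c/2=13/800: DF=(8018619/8000000 − 13/800·(0))/(1+13/800) = 9863/10000 ≈ 0.986300
step 2 [1y] bond c/2=17/800: DF=(400421/400000 − 17/800·(0.986300))/(1+17/800) = 9597/10000 ≈ 0.959700
step 3 [1.5y] zero: DF = P = 9391/10000 ≈ 0.939100
step 4 [2y] bond c/2=3/80: DF=(26269/25000 − 3/80·(0.986300+0.959700+0.939100))/(1+3/80) = 1817/2000 ≈ 0.908500
step 5 [2.5y] swap r/2=41/1671: DF=(1 − 41/1671·(0.986300+0.959700+0.939100+0.908500))/(1+41/1671) = 2213/2500 ≈ 0.885200
step 6 [3y] zero: DF = P = 2099/2500 ≈ 0.839600

1 1/2 9863/10000
2 1 9597/10000
3 3/2 9391/10000
4 2 1817/2000
5 5/2 2213/2500
6 3 2099/2500
s(1.5y) = (1/(9391/10000) − 1)/(3/2) = 406/9391 ≈ 4.3233%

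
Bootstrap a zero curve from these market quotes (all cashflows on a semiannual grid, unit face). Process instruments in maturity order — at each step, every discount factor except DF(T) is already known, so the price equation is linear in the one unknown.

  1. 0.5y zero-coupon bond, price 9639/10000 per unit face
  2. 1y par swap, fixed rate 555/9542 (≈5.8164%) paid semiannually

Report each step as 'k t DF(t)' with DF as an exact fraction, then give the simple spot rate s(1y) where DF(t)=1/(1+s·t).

1 1/2 9639/10000
2 1 1889/2000
s(1y) = (1/(1889/2000) − 1)/(1) = 111/1889 ≈ 5.8761%

step 1 [0.5y] zero: DF = P = 9639/10000 ≈ 0.963900
step 2 [1y] swap r/2=555/19084: DF=(1 − 555/19084·(0.963900))/(1+555/19084) = 1889/2000 ≈ 0.944500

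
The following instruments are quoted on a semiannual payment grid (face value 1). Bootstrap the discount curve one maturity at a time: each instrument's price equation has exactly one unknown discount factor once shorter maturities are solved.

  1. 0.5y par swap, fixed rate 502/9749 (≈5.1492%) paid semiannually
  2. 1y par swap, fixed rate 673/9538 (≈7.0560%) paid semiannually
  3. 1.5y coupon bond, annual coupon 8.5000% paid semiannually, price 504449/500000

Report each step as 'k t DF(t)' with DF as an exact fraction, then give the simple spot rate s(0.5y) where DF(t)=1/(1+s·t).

1 1/2 9749/10000
2 1 9327/10000
3 3/2 89/100
s(0.5y) = (1/(9749/10000) − 1)/(1/2) = 502/9749 ≈ 5.1492%

step 1 [0.5y] swap r/2=251/9749: DF=(1 − 251/9749·(0))/(1+251/9749) = 9749/10000 ≈ 0.974900
step 2 [1y] swap r/2=673/19076: DF=(1 − 673/19076·(0.974900))/(1+673/19076) = 9327/10000 ≈ 0.932700
step 3 [1.5y] bond c/2=17/400: DF=(504449/500000 − 17/400·(0.974900+0.932700))/(1+17/400) = 89/100 ≈ 0.890000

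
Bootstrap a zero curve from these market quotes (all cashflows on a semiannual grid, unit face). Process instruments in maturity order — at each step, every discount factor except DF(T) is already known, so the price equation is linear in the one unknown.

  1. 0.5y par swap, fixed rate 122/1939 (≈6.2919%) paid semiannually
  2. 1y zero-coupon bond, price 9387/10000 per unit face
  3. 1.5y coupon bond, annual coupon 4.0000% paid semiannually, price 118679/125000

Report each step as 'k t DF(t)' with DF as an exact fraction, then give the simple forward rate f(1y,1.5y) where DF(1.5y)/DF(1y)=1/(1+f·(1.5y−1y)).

1 1/2 1939/2000
2 1 9387/10000
3 3/2 4467/5000
f(1y,1.5y) = ((9387/10000)/(4467/5000) − 1)/(1/2) = 151/1489 ≈ 10.1410%

step 1 [0.5y] swap r/2=61/1939: DF=(1 − 61/1939·(0))/(1+61/1939) = 1939/2000 ≈ 0.969500
step 2 [1y] zero: DF = P = 9387/10000 ≈ 0.938700
step 3 [1.5y] bond c/2=1/50: DF=(118679/125000 − 1/50·(0.969500+0.938700))/(1+1/50) = 4467/5000 ≈ 0.893400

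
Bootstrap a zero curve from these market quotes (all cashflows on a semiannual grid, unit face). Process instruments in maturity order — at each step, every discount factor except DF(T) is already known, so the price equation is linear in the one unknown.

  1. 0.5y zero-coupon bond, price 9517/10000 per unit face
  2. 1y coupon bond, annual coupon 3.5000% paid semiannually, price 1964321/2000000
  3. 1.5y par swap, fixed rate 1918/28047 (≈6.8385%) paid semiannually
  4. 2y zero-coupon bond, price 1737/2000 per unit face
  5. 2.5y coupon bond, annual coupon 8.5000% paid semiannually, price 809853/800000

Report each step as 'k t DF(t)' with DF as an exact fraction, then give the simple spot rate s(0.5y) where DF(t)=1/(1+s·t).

step 1 [0.5y] zero: DF = P = 9517/10000 ≈ 0.951700
step 2 [1y] bond c/2=7/400: DF=(1964321/2000000 − 7/400·(0.951700))/(1+7/400) = 9489/10000 ≈ 0.948900
step 3 [1.5y] swap r/2=959/28047: DF=(1 − 959/28047·(0.951700+0.948900))/(1+959/28047) = 9041/10000 ≈ 0.904100
step 4 [2y] zero: DF = P = 1737/2000 ≈ 0.868500
step 5 [2.5y] bond c/2=17/400: DF=(809853/800000 − 17/400·(0.951700+0.948900+0.904100+0.868500))/(1+17/400) = 8213/10000 ≈ 0.821300

1 1/2 9517/10000
2 1 9489/10000
3 3/2 9041/10000
4 2 1737/2000
5 5/2 8213/10000
s(0.5y) = (1/(9517/10000) − 1)/(1/2) = 966/9517 ≈ 10.1503%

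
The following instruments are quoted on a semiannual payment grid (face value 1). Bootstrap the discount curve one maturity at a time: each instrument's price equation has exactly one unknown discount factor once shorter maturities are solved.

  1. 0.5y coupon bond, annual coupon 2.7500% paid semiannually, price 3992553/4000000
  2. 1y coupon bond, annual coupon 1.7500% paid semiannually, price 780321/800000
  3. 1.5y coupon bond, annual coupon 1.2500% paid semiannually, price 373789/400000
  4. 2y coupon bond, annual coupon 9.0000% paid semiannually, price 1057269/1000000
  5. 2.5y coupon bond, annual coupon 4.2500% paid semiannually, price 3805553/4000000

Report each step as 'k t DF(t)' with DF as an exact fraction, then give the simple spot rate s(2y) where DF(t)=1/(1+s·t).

1 1/2 4923/5000
2 1 599/625
3 3/2 4583/5000
4 2 4443/5000
5 5/2 1067/1250
s(2y) = (1/(4443/5000) − 1)/(2) = 557/8886 ≈ 6.2683%

step 1 [0.5y] bond c/2=11/800: DF=(3992553/4000000 − 11/800·(0))/(1+11/800) = 4923/5000 ≈ 0.984600
step 2 [1y] bond c/2=7/800: DF=(780321/800000 − 7/800·(0.984600))/(1+7/800) = 599/625 ≈ 0.958400
step 3 [1.5y] bond c/2=1/160: DF=(373789/400000 − 1/160·(0.984600+0.958400))/(1+1/160) = 4583/5000 ≈ 0.916600
step 4 [2y] bond c/2=9/200: DF=(1057269/1000000 − 9/200·(0.984600+0.958400+0.916600))/(1+9/200) = 4443/5000 ≈ 0.888600
step 5 [2.5y] bond c/2=17/800: DF=(3805553/4000000 − 17/800·(0.984600+0.958400+0.916600+0.888600))/(1+17/800) = 1067/1250 ≈ 0.853600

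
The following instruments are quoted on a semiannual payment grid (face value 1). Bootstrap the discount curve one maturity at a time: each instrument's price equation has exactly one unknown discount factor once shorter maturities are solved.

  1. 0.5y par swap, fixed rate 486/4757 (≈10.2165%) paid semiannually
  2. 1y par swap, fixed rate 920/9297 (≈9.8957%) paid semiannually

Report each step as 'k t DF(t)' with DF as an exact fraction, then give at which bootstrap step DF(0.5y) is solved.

step 1 [0.5y] swap r/2=243/4757: DF=(1 − 243/4757·(0))/(1+243/4757) = 4757/5000 ≈ 0.951400
step 2 [1y] swap r/2=460/9297: DF=(1 − 460/9297·(0.951400))/(1+460/9297) = 227/250 ≈ 0.908000

1 1/2 4757/5000
2 1 227/250
DF(0.5y) is solved at step 1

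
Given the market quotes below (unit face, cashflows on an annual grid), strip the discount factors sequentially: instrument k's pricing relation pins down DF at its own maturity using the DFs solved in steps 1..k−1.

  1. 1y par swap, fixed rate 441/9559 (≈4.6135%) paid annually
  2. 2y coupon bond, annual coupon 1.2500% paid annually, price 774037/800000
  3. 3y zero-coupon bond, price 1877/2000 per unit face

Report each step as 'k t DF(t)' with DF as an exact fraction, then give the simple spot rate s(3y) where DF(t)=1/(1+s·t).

step 1 [1y] swap r/1=441/9559: DF=(1 − 441/9559·(0))/(1+441/9559) = 9559/10000 ≈ 0.955900
step 2 [2y] bond c/1=1/80: DF=(774037/800000 − 1/80·(0.955900))/(1+1/80) = 4719/5000 ≈ 0.943800
step 3 [3y] zero: DF = P = 1877/2000 ≈ 0.938500

1 1 9559/10000
2 2 4719/5000
3 3 1877/2000
s(3y) = (1/(1877/2000) − 1)/(3) = 41/1877 ≈ 2.1843%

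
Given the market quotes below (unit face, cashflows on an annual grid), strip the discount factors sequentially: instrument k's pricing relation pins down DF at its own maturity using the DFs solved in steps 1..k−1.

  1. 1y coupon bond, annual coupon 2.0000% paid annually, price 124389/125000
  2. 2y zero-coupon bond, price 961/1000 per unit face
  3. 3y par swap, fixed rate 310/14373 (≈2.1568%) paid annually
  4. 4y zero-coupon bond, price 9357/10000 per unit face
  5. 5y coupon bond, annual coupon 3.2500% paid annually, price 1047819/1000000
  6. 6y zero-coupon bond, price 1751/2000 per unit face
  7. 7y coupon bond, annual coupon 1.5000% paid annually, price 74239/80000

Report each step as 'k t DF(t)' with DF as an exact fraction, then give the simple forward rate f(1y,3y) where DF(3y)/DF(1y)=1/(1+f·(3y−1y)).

1 1 2439/2500
2 2 961/1000
3 3 469/500
4 4 9357/10000
5 5 8949/10000
6 6 1751/2000
7 7 4159/5000
f(1y,3y) = ((2439/2500)/(469/500) − 1)/(2) = 47/2345 ≈ 2.0043%

step 1 [1y] bond c/1=1/50: DF=(124389/125000 − 1/50·(0))/(1+1/50) = 2439/2500 ≈ 0.975600
step 2 [2y] zero: DF = P = 961/1000 ≈ 0.961000
step 3 [3y] swap r/1=310/14373: DF=(1 − 310/14373·(0.975600+0.961000))/(1+310/14373) = 469/500 ≈ 0.938000
step 4 [4y] zero: DF = P = 9357/10000 ≈ 0.935700
step 5 [5y] bond c/1=13/400: DF=(1047819/1000000 − 13/400·(0.975600+0.961000+0.938000+0.935700))/(1+13/400) = 8949/10000 ≈ 0.894900
step 6 [6y] zero: DF = P = 1751/2000 ≈ 0.875500
step 7 [7y] bond c/1=3/200: DF=(74239/80000 − 3/200·(0.975600+0.961000+0.938000+0.935700+0.894900+0.875500))/(1+3/200) = 4159/5000 ≈ 0.831800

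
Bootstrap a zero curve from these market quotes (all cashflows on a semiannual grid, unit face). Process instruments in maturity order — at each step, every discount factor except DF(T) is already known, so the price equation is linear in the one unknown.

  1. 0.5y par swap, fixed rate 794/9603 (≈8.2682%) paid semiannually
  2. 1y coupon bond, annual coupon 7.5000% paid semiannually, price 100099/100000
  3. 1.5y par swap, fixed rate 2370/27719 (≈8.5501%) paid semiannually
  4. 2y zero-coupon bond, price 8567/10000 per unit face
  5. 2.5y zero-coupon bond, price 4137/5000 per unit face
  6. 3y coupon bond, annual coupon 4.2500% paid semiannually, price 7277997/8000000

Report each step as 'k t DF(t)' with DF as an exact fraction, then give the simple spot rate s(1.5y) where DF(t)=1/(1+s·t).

1 1/2 9603/10000
2 1 9301/10000
3 3/2 1763/2000
4 2 8567/10000
5 5/2 4137/5000
6 3 7981/10000
s(1.5y) = (1/(1763/2000) − 1)/(3/2) = 158/1763 ≈ 8.9620%

step 1 [0.5y] swap r/2=397/9603: DF=(1 − 397/9603·(0))/(1+397/9603) = 9603/10000 ≈ 0.960300
step 2 [1y] bond c/2=3/80: DF=(100099/100000 − 3/80·(0.960300))/(1+3/80) = 9301/10000 ≈ 0.930100
step 3 [1.5y] swap r/2=1185/27719: DF=(1 − 1185/27719·(0.960300+0.930100))/(1+1185/27719) = 1763/2000 ≈ 0.881500
step 4 [2y] zero: DF = P = 8567/10000 ≈ 0.856700
step 5 [2.5y] zero: DF = P = 4137/5000 ≈ 0.827400
step 6 [3y] bond c/2=17/800: DF=(7277997/8000000 − 17/800·(0.960300+0.930100+0.881500+0.856700+0.827400))/(1+17/800) = 7981/10000 ≈ 0.798100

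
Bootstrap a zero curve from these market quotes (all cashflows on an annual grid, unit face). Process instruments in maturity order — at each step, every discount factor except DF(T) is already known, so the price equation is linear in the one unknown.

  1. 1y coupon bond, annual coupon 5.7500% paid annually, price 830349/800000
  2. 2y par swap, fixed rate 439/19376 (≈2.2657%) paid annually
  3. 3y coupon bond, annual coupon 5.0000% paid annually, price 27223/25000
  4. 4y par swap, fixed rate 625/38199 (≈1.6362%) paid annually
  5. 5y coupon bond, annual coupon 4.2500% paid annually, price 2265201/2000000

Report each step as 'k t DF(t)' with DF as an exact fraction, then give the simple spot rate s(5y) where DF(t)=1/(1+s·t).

1 1 1963/2000
2 2 9561/10000
3 3 1181/1250
4 4 15/16
5 5 9307/10000
s(5y) = (1/(9307/10000) − 1)/(5) = 693/46535 ≈ 1.4892%

step 1 [1y] bond c/1=23/400: DF=(830349/800000 − 23/400·(0))/(1+23/400) = 1963/2000 ≈ 0.981500
step 2 [2y] swap r/1=439/19376: DF=(1 − 439/19376·(0.981500))/(1+439/19376) = 9561/10000 ≈ 0.956100
step 3 [3y] bond c/1=1/20: DF=(27223/25000 − 1/20·(0.981500+0.956100))/(1+1/20) = 1181/1250 ≈ 0.944800
step 4 [4y] swap r/1=625/38199: DF=(1 − 625/38199·(0.981500+0.956100+0.944800))/(1+625/38199) = 15/16 ≈ 0.937500
step 5 [5y] bond c/1=17/400: DF=(2265201/2000000 − 17/400·(0.981500+0.956100+0.944800+0.937500))/(1+17/400) = 9307/10000 ≈ 0.930700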